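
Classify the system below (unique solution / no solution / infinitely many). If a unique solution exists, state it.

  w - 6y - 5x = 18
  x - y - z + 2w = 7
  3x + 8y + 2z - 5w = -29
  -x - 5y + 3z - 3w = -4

Row-reduce:
R1 ← R1 / (-5).
R2 ← R2 − 1·R1.
R3 ← R3 − 3·R1.
R4 ← R4 + 1·R1.
R2 ← R2 / (-11/5).
R1 ← R1 − 6/5·R2.
R3 ← R3 − 22/5·R2.
R4 ← R4 + 19/5·R2.
Swap R3 and R4.
R3 ← R3 / (52/11).
R1 ← R1 + 6/11·R3.
R2 ← R2 − 5/11·R3.
Row 4 reduces to 0 = 3, a contradiction. The system is inconsistent.

no solution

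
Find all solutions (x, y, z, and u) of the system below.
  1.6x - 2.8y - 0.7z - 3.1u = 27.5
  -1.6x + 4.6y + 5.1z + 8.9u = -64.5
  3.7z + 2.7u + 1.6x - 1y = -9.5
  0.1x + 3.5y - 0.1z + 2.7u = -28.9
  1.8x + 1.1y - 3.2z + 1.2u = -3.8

x = 0, y = -6, z = -2, u = -3

Row-reduce the augmented matrix:
R1 ← R1 / (8/5).
R2 ← R2 + 8/5·R1.
R3 ← R3 − 8/5·R1.
R4 ← R4 − 1/10·R1.
R5 ← R5 − 9/5·R1.
R2 ← R2 / (9/5).
R1 ← R1 + 7/4·R2.
R3 ← R3 − 9/5·R2.
R4 ← R4 − 147/40·R2.
R5 ← R5 − 17/4·R2.
Swap R3 and R4.
R3 ← R3 / (-4339/480).
R1 ← R1 − 553/144·R3.
R2 ← R2 − 22/9·R3.
R5 ← R5 + 9217/720·R3.
Swap R4 and R5.
R4 ← R4 / (95405/26034).
R1 ← R1 + 1301/13017·R4.
R2 ← R2 − 10447/13017·R4.
R3 ← R3 − 4295/4339·R4.
R5 reduces to 0 = 0, so the extra equation is consistent.
Reading off the reduced rows gives x = 0, y = -6, z = -2, u = -3.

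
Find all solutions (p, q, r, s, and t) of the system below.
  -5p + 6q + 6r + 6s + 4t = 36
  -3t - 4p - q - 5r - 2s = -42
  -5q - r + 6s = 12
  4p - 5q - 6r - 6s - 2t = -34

Row-reduce:
R1 ← R1 / (-5).
R2 ← R2 + 4·R1.
R4 ← R4 − 4·R1.
R2 ← R2 / (-29/5).
R1 ← R1 + 6/5·R2.
R3 ← R3 + 5·R2.
R4 ← R4 + 1/5·R2.
R3 ← R3 / (216/29).
R1 ← R1 − 24/29·R3.
R2 ← R2 − 49/29·R3.
R4 ← R4 + 25/29·R3.
R4 ← R4 / (11/27).
R1 ← R1 + 10/9·R4.
R2 ← R2 + 41/27·R4.
R3 ← R3 − 43/27·R4.
Rank is 4 with 5 unknowns, leaving t free.

infinitely many solutions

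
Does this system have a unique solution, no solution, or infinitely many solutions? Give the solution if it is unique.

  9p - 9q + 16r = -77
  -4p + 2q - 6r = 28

infinitely many solutions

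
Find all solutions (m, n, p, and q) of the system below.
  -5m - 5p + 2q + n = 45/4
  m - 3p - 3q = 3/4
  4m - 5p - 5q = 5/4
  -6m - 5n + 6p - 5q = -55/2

m = 0, n = 3, p = -5/4, q = 1

Row-reduce the augmented matrix:
R1 ← R1 / (-5).
R2 ← R2 − 1·R1.
R3 ← R3 − 4·R1.
R4 ← R4 + 6·R1.
R2 ← R2 / (1/5).
R1 ← R1 + 1/5·R2.
R3 ← R3 − 4/5·R2.
R4 ← R4 + 31/5·R2.
R3 ← R3 / (7).
R1 ← R1 + 3·R3.
R2 ← R2 + 20·R3.
R4 ← R4 + 112·R3.
R4 ← R4 / (24).
R2 ← R2 − 7·R4.
R3 ← R3 − 1·R4.
Reading off the reduced rows gives m = 0, n = 3, p = -5/4, q = 1.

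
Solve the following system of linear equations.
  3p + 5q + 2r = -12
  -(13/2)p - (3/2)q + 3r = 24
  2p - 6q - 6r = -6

Row-reduce:
R1 ← R1 / (3).
R2 ← R2 + 13/2·R1.
R3 ← R3 − 2·R1.
R2 ← R2 / (28/3).
R1 ← R1 − 5/3·R2.
R3 ← R3 + 28/3·R2.
Rank is 2 with 3 unknowns, leaving r free.

infinitely many solutions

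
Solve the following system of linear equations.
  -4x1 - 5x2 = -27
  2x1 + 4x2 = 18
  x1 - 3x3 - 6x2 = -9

Row-reduce the augmented matrix:
R1 ← R1 / (-4).
R2 ← R2 − 2·R1.
R3 ← R3 − 1·R1.
R2 ← R2 / (3/2).
R1 ← R1 − 5/4·R2.
R3 ← R3 + 29/4·R2.
R3 ← R3 / (-3).
Reading off the reduced rows gives x1 = 3, x2 = 3, x3 = -2.

x1 = 3, x2 = 3, x3 = -2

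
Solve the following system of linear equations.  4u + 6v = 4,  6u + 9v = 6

infinitely many solutions

Row-reduce:
R1 ← R1 / (4).
R2 ← R2 − 6·R1.
Rank is 1 with 2 unknowns, leaving v free.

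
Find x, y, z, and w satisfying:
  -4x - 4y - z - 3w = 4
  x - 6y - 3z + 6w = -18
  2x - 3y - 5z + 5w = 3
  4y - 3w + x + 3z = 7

x = 3, y = 1, z = -5, w = -5

Row-reduce the augmented matrix:
R1 ← R1 / (-4).
R2 ← R2 − 1·R1.
R3 ← R3 − 2·R1.
R4 ← R4 − 1·R1.
R2 ← R2 / (-7).
R1 ← R1 − 1·R2.
R3 ← R3 + 5·R2.
R4 ← R4 − 3·R2.
R3 ← R3 / (-89/28).
R1 ← R1 + 3/14·R3.
R2 ← R2 − 13/28·R3.
R4 ← R4 − 19/14·R3.
R4 ← R4 / (-143/89).
R1 ← R1 − 135/89·R4.
R2 ← R2 + 70/89·R4.
R3 ← R3 − 7/89·R4.
Reading off the reduced rows gives x = 3, y = 1, z = -5, w = -5.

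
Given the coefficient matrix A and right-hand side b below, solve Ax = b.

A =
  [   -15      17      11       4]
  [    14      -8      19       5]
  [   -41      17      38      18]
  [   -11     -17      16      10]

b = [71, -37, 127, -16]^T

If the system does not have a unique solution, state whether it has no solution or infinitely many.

no solution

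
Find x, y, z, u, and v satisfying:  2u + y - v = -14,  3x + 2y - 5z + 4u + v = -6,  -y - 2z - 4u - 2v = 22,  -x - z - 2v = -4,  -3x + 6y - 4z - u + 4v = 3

x = 2, y = -2, z = -2, u = -5, v = 2

Row-reduce the augmented matrix:
Swap R1 and R2.
R1 ← R1 / (3).
R4 ← R4 + 1·R1.
R5 ← R5 + 3·R1.
R1 ← R1 − 2/3·R2.
R3 ← R3 + 1·R2.
R4 ← R4 − 2/3·R2.
R5 ← R5 − 8·R2.
R3 ← R3 / (-2).
R1 ← R1 + 5/3·R3.
R4 ← R4 + 8/3·R3.
R5 ← R5 + 9·R3.
R4 ← R4 / (8/3).
R1 ← R1 − 5/3·R4.
R2 ← R2 − 2·R4.
R3 ← R3 − 1·R4.
R5 ← R5 + 4·R4.
R5 ← R5 / (31).
R1 ← R1 − 13/8·R5.
R2 ← R2 + 13/4·R5.
R3 ← R3 − 3/8·R5.
R4 ← R4 − 9/8·R5.
Reading off the reduced rows gives x = 2, y = -2, z = -2, u = -5, v = 2.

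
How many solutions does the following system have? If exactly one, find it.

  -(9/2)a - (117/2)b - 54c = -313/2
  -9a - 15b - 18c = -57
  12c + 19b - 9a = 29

Row-reduce:
R1 ← R1 / (-9/2).
R2 ← R2 + 9·R1.
R3 ← R3 + 9·R1.
R2 ← R2 / (102).
R1 ← R1 − 13·R2.
R3 ← R3 − 136·R2.
Row 3 reduces to 0 = 2/3, a contradiction. The system is inconsistent.

no solution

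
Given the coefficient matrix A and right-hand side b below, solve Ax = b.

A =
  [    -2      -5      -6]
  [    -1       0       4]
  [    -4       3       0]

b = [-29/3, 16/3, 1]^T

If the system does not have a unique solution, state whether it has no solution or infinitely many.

x_1 = 0, x_2 = 1/3, x_3 = 4/3

Row-reduce the augmented matrix:
R1 ← R1 / (-2).
R2 ← R2 + 1·R1.
R3 ← R3 + 4·R1.
R2 ← R2 / (5/2).
R1 ← R1 − 5/2·R2.
R3 ← R3 − 13·R2.
R3 ← R3 / (-122/5).
R1 ← R1 + 4·R3.
R2 ← R2 − 14/5·R3.
Reading off the reduced rows gives x_1 = 0, x_2 = 1/3, x_3 = 4/3.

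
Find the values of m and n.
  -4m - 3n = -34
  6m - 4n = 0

m = 4, n = 6

Row-reduce the augmented matrix:
R1 ← R1 / (-4).
R2 ← R2 − 6·R1.
R2 ← R2 / (-17/2).
R1 ← R1 − 3/4·R2.
Reading off the reduced rows gives m = 4, n = 6.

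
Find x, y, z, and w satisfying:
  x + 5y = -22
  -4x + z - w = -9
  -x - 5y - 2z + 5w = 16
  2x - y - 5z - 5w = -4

Row-reduce the augmented matrix:
R2 ← R2 + 4·R1.
R3 ← R3 + 1·R1.
R4 ← R4 − 2·R1.
R2 ← R2 / (20).
R1 ← R1 − 5·R2.
R4 ← R4 + 11·R2.
R3 ← R3 / (-2).
R1 ← R1 + 1/4·R3.
R2 ← R2 − 1/20·R3.
R4 ← R4 + 89/20·R3.
R4 ← R4 / (-667/40).
R1 ← R1 + 3/8·R4.
R2 ← R2 − 3/40·R4.
R3 ← R3 + 5/2·R4.
Reading off the reduced rows gives x = 3, y = -5, z = 3, w = 0.

x = 3, y = -5, z = 3, w = 0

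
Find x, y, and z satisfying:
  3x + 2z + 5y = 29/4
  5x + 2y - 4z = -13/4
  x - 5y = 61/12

Row-reduce the augmented matrix:
R1 ← R1 / (3).
R2 ← R2 − 5·R1.
R3 ← R3 − 1·R1.
R2 ← R2 / (-19/3).
R1 ← R1 − 5/3·R2.
R3 ← R3 + 20/3·R2.
R3 ← R3 / (134/19).
R1 ← R1 + 24/19·R3.
R2 ← R2 − 22/19·R3.
Reading off the reduced rows gives x = 7/4, y = -2/3, z = 8/3.

x = 7/4, y = -2/3, z = 8/3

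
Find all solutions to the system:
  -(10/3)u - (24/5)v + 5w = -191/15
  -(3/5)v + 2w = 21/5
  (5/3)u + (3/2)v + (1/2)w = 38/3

Row-reduce:
R1 ← R1 / (-10/3).
R3 ← R3 − 5/3·R1.
R2 ← R2 / (-3/5).
R1 ← R1 − 36/25·R2.
R3 ← R3 + 9/10·R2.
Rank is 2 with 3 unknowns, leaving w free.

infinitely many solutions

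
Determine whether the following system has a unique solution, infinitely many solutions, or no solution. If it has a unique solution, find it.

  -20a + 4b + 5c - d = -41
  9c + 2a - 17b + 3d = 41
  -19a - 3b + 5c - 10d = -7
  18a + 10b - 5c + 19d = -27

Row-reduce:
R1 ← R1 / (-20).
R2 ← R2 − 2·R1.
R3 ← R3 + 19·R1.
R4 ← R4 − 18·R1.
R2 ← R2 / (-83/5).
R1 ← R1 + 1/5·R2.
R3 ← R3 + 34/5·R2.
R4 ← R4 − 68/5·R2.
R3 ← R3 / (-1209/332).
R1 ← R1 + 121/332·R3.
R2 ← R2 + 95/166·R3.
R4 ← R4 − 1209/166·R3.
Rank is 3 with 4 unknowns, leaving d free.

infinitely many solutions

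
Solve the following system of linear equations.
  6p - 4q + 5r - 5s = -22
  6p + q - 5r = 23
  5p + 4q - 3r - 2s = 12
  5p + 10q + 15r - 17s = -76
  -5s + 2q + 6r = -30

Row-reduce:
R1 ← R1 / (6).
R2 ← R2 − 6·R1.
R3 ← R3 − 5·R1.
R4 ← R4 − 5·R1.
R2 ← R2 / (5).
R1 ← R1 + 2/3·R2.
R3 ← R3 − 22/3·R2.
R4 ← R4 − 40/3·R2.
R5 ← R5 − 2·R2.
R3 ← R3 / (15/2).
R1 ← R1 + 1/2·R3.
R2 ← R2 + 2·R3.
R4 ← R4 − 75/2·R3.
R5 ← R5 − 10·R3.
R4 ← R4 / (-1/3).
R1 ← R1 + 23/45·R4.
R2 ← R2 + 17/45·R4.
R3 ← R3 + 31/45·R4.
R5 ← R5 + 1/9·R4.
Row 5 reduces to 0 = -2/3, a contradiction. The system is inconsistent.

no solution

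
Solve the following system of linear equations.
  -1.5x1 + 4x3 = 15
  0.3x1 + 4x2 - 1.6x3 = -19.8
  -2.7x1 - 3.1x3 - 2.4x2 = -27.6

x1 = 6, x2 = -3, x3 = 6

Row-reduce the augmented matrix:
R1 ← R1 / (-3/2).
R2 ← R2 − 3/10·R1.
R3 ← R3 + 27/10·R1.
R2 ← R2 / (4).
R3 ← R3 + 12/5·R2.
R3 ← R3 / (-539/50).
R1 ← R1 + 8/3·R3.
R2 ← R2 + 1/5·R3.
Reading off the reduced rows gives x1 = 6, x2 = -3, x3 = 6.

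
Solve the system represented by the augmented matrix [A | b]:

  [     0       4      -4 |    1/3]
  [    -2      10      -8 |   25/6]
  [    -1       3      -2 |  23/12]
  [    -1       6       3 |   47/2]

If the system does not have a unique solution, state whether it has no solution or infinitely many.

x_1 = 1, x_2 = 11/4, x_3 = 8/3

Row-reduce the augmented matrix:
Swap R1 and R2.
R1 ← R1 / (-2).
R3 ← R3 + 1·R1.
R4 ← R4 + 1·R1.
R2 ← R2 / (4).
R1 ← R1 + 5·R2.
R3 ← R3 + 2·R2.
R4 ← R4 − 1·R2.
Swap R3 and R4.
R3 ← R3 / (8).
R1 ← R1 + 1·R3.
R2 ← R2 + 1·R3.
R4 reduces to 0 = 0, so the extra equation is consistent.
Reading off the reduced rows gives x_1 = 1, x_2 = 11/4, x_3 = 8/3.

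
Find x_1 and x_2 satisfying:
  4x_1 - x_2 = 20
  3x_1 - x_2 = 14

x_1 = 6, x_2 = 4

From equation 1: x_2 = -20 + 4·x_1.
Substitute into equation 2 and solve: x_1 = 6.
Then x_2 = 4.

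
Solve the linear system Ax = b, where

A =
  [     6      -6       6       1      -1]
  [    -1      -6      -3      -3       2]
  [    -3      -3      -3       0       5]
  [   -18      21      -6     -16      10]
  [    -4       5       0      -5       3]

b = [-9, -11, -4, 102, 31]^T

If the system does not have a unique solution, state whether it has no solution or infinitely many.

infinitely many solutions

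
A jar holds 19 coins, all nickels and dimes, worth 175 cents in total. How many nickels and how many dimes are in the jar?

Let n = nickels, d = dimes.
  n + d = 19
  5n + 10d = 175
Row-reduce the augmented matrix:
R2 ← R2 − 5·R1.
R2 ← R2 / (5).
R1 ← R1 − 1·R2.
Reading off the reduced rows gives n = 3, d = 16.

nickels: 3, dimes: 16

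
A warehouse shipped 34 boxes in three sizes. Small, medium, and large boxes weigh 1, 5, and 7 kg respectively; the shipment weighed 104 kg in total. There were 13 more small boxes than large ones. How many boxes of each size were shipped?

Let s = small boxes, m = medium boxes, l = large boxes.
  m + s + l = 34
  s + 5m + 7l = 104
  s - l = 13
Row-reduce the augmented matrix:
R2 ← R2 − 1·R1.
R3 ← R3 − 1·R1.
R2 ← R2 / (4).
R1 ← R1 − 1·R2.
R3 ← R3 + 1·R2.
R3 ← R3 / (-1/2).
R1 ← R1 + 1/2·R3.
R2 ← R2 − 3/2·R3.
Reading off the reduced rows gives s = 20, m = 7, l = 7.

small boxes: 20, medium boxes: 7, large boxes: 7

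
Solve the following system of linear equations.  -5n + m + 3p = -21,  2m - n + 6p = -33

infinitely many solutions

Row-reduce:
R2 ← R2 − 2·R1.
R2 ← R2 / (9).
R1 ← R1 + 5·R2.
Rank is 2 with 3 unknowns, leaving p free.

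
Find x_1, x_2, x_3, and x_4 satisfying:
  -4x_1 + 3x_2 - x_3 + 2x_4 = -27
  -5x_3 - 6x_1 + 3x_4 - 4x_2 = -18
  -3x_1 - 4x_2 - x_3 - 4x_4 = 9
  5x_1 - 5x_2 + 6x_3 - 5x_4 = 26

Row-reduce the augmented matrix:
R1 ← R1 / (-4).
R2 ← R2 + 6·R1.
R3 ← R3 + 3·R1.
R4 ← R4 − 5·R1.
R2 ← R2 / (-17/2).
R1 ← R1 + 3/4·R2.
R3 ← R3 + 25/4·R2.
R4 ← R4 + 5/4·R2.
R3 ← R3 / (79/34).
R1 ← R1 − 19/34·R3.
R2 ← R2 − 7/17·R3.
R4 ← R4 − 179/34·R3.
R4 ← R4 / (787/79).
R1 ← R1 − 65/79·R4.
R2 ← R2 − 77/79·R4.
R3 ← R3 + 187/79·R4.
Reading off the reduced rows gives x_1 = 5, x_2 = -1, x_3 = -4, x_4 = -4.

x_1 = 5, x_2 = -1, x_3 = -4, x_4 = -4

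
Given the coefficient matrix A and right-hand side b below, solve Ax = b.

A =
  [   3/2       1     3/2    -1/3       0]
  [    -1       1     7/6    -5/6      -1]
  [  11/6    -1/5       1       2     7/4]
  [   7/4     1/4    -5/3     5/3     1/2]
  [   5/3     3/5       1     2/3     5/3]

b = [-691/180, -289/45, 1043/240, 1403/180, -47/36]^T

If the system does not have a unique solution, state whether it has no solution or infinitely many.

Row-reduce the augmented matrix:
R1 ← R1 / (3/2).
R2 ← R2 + 1·R1.
R3 ← R3 − 11/6·R1.
R4 ← R4 − 7/4·R1.
R5 ← R5 − 5/3·R1.
R2 ← R2 / (5/3).
R1 ← R1 − 2/3·R2.
R3 ← R3 + 64/45·R2.
R4 ← R4 + 11/12·R2.
R5 ← R5 + 23/45·R2.
R3 ← R3 / (457/450).
R1 ← R1 − 2/15·R3.
R2 ← R2 − 13/10·R3.
R4 ← R4 + 89/40·R3.
R5 ← R5 + 1/450·R3.
R4 ← R4 / (17461/3656).
R1 ← R1 − 1/457·R4.
R2 ← R2 + 7025/2742·R4.
R3 ← R3 − 678/457·R4.
R5 ← R5 − 655/914·R4.
R5 ← R5 / (112591/104766).
R1 ← R1 − 9827/34922·R5.
R2 ← R2 + 75515/104766·R5.
R3 ← R3 − 10065/34922·R5.
R4 ← R4 − 13999/34922·R5.
Reading off the reduced rows gives x_1 = 6/5, x_2 = -5/2, x_3 = -3/2, x_4 = 8/3, x_5 = -5/4.

x_1 = 6/5, x_2 = -5/2, x_3 = -3/2, x_4 = 8/3, x_5 = -5/4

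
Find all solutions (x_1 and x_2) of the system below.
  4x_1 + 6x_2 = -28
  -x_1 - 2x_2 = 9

x_1 = -1, x_2 = -4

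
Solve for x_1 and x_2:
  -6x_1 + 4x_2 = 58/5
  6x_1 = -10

Row-reduce the augmented matrix:
R1 ← R1 / (-6).
R2 ← R2 − 6·R1.
R2 ← R2 / (4).
R1 ← R1 + 2/3·R2.
Reading off the reduced rows gives x_1 = -5/3, x_2 = 2/5.

x_1 = -5/3, x_2 = 2/5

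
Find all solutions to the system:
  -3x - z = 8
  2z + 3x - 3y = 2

Row-reduce:
R1 ← R1 / (-3).
R2 ← R2 − 3·R1.
R2 ← R2 / (-3).
Rank is 2 with 3 unknowns, leaving z free.

infinitely many solutions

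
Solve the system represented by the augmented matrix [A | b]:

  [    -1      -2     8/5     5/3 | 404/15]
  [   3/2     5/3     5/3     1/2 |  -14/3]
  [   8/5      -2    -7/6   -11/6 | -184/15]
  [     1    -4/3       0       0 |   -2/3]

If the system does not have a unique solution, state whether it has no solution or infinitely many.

Row-reduce the augmented matrix:
R1 ← R1 / (-1).
R2 ← R2 − 3/2·R1.
R3 ← R3 − 8/5·R1.
R4 ← R4 − 1·R1.
R2 ← R2 / (-4/3).
R1 ← R1 − 2·R2.
R3 ← R3 + 26/5·R2.
R4 ← R4 + 10/3·R2.
R3 ← R3 / (-217/15).
R1 ← R1 − 9/2·R3.
R2 ← R2 + 61/20·R3.
R4 ← R4 + 257/30·R3.
R4 ← R4 / (1958/3255).
R1 ← R1 + 356/651·R4.
R2 ← R2 − 89/2170·R4.
R3 ← R3 − 163/217·R4.
Reading off the reduced rows gives x_1 = -6, x_2 = -4, x_3 = 6, x_4 = 2.

x_1 = -6, x_2 = -4, x_3 = 6, x_4 = 2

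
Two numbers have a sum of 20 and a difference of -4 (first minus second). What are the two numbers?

Let x = first number, y = second number.
  x + y = 20
  x - y = -4
Row-reduce the augmented matrix:
R2 ← R2 − 1·R1.
R2 ← R2 / (-2).
R1 ← R1 − 1·R2.
Reading off the reduced rows gives x = 8, y = 12.

first number: 8, second number: 12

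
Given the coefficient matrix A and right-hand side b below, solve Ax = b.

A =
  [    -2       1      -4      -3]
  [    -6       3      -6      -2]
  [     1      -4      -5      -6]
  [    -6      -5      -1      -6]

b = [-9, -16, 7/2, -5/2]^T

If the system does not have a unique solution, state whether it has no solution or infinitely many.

x_1 = 1, x_2 = -3, x_3 = -1/2, x_4 = 2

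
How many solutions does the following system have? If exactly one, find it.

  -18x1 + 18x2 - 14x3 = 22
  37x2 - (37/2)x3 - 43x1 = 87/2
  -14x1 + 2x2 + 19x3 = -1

infinitely many solutions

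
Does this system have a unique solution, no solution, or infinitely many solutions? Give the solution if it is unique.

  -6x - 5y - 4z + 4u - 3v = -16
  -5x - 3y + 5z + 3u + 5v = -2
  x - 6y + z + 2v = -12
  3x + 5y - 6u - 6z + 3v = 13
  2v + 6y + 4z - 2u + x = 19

Row-reduce the augmented matrix:
R1 ← R1 / (-6).
R2 ← R2 + 5·R1.
R3 ← R3 − 1·R1.
R4 ← R4 − 3·R1.
R5 ← R5 − 1·R1.
R2 ← R2 / (7/6).
R1 ← R1 − 5/6·R2.
R3 ← R3 + 41/6·R2.
R4 ← R4 − 5/2·R2.
R5 ← R5 − 31/6·R2.
R3 ← R3 / (344/7).
R1 ← R1 + 37/7·R3.
R2 ← R2 − 50/7·R3.
R4 ← R4 + 181/7·R3.
R5 ← R5 + 235/7·R3.
R4 ← R4 / (-1363/344).
R1 ← R1 + 195/344·R4.
R2 ← R2 + 17/172·R4.
R3 ← R3 + 9/344·R4.
R5 ← R5 + 253/344·R4.
R5 ← R5 / (-3288/1363).
R1 ← R1 + 1780/1363·R5.
R2 ← R2 + 555/1363·R5.
R3 ← R3 − 1176/1363·R5.
R4 ← R4 + 3210/1363·R5.
Reading off the reduced rows gives x = -1, y = 2, z = 1, u = -2, v = 0.

x = -1, y = 2, z = 1, u = -2, v = 0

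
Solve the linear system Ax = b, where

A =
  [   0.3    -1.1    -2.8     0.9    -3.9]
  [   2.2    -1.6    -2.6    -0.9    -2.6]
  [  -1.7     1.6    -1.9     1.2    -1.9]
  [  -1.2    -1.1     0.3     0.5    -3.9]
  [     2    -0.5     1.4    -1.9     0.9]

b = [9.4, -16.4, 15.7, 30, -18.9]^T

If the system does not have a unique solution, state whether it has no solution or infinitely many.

x_1 = -5, x_2 = 0, x_3 = 5, x_4 = 6, x_5 = -5

Row-reduce the augmented matrix:
R1 ← R1 / (3/10).
R2 ← R2 − 11/5·R1.
R3 ← R3 + 17/10·R1.
R4 ← R4 + 6/5·R1.
R5 ← R5 − 2·R1.
R2 ← R2 / (97/15).
R1 ← R1 + 11/3·R2.
R3 ← R3 + 139/30·R2.
R4 ← R4 + 11/2·R2.
R5 ← R5 − 41/6·R2.
R3 ← R3 / (-477/97).
R1 ← R1 − 81/97·R3.
R2 ← R2 − 269/97·R3.
R4 ← R4 − 2111/485·R3.
R5 ← R5 − 1083/970·R3.
R4 ← R4 / (-11599/7950).
R1 ← R1 + 1161/1060·R4.
R2 ← R2 + 2027/3180·R4.
R3 ← R3 + 599/3180·R4.
R5 ← R5 − 2497/10600·R4.
R5 ← R5 / (-2977703/1391880).
R1 ← R1 − 113077/46396·R5.
R2 ← R2 − 268195/139188·R5.
R3 ← R3 − 190495/139188·R5.
R4 ← R4 − 51055/34797·R5.
Reading off the reduced rows gives x_1 = -5, x_2 = 0, x_3 = 5, x_4 = 6, x_5 = -5.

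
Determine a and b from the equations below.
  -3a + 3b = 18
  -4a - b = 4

a = -2, b = 4

From equation 2: b = -4 − 4·a.
Substitute into equation 1 and solve: a = -2.
Then b = 4.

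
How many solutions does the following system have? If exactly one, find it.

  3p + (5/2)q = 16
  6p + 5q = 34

no solution

Row-reduce:
R1 ← R1 / (3).
R2 ← R2 − 6·R1.
Row 2 reduces to 0 = 2, a contradiction. The system is inconsistent.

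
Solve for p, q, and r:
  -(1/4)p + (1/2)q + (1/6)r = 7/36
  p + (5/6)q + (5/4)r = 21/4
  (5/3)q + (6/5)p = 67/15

p = 7/3, q = 1, r = 5/3

Row-reduce the augmented matrix:
R1 ← R1 / (-1/4).
R2 ← R2 − 1·R1.
R3 ← R3 − 6/5·R1.
R2 ← R2 / (17/6).
R1 ← R1 + 2·R2.
R3 ← R3 − 61/15·R2.
R3 ← R3 / (-199/102).
R1 ← R1 − 35/51·R3.
R2 ← R2 − 23/34·R3.
Reading off the reduced rows gives p = 7/3, q = 1, r = 5/3.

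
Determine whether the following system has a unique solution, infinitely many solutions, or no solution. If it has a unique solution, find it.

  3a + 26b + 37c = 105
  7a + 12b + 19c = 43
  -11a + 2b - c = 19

infinitely many solutions

Row-reduce:
R1 ← R1 / (3).
R2 ← R2 − 7·R1.
R3 ← R3 + 11·R1.
R2 ← R2 / (-146/3).
R1 ← R1 − 26/3·R2.
R3 ← R3 − 292/3·R2.
Rank is 2 with 3 unknowns, leaving c free.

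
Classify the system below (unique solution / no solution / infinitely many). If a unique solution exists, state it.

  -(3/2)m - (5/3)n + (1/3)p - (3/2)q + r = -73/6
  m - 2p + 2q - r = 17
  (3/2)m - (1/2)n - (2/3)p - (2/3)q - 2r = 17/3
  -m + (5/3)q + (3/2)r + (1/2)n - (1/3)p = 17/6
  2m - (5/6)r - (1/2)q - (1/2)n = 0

infinitely many solutions

Row-reduce:
R1 ← R1 / (-3/2).
R2 ← R2 − 1·R1.
R3 ← R3 − 3/2·R1.
R4 ← R4 + 1·R1.
R5 ← R5 − 2·R1.
R2 ← R2 / (-10/9).
R1 ← R1 − 10/9·R2.
R3 ← R3 + 13/6·R2.
R4 ← R4 − 29/18·R2.
R5 ← R5 + 49/18·R2.
R3 ← R3 / (47/15).
R1 ← R1 + 2·R3.
R2 ← R2 − 8/5·R3.
R4 ← R4 + 47/15·R3.
R5 ← R5 − 24/5·R3.
Swap R4 and R5.
R4 ← R4 / (255/188).
R1 ← R1 + 59/94·R4.
R2 ← R2 − 113/94·R4.
R3 ← R3 + 247/188·R4.
Rank is 4 with 5 unknowns, leaving r free.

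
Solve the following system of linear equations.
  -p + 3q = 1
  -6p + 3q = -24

p = 5, q = 2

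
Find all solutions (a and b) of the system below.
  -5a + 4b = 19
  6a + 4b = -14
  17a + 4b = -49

no solution

Row-reduce:
R1 ← R1 / (-5).
R2 ← R2 − 6·R1.
R3 ← R3 − 17·R1.
R2 ← R2 / (44/5).
R1 ← R1 + 4/5·R2.
R3 ← R3 − 88/5·R2.
Row 3 reduces to 0 = -2, a contradiction. The system is inconsistent.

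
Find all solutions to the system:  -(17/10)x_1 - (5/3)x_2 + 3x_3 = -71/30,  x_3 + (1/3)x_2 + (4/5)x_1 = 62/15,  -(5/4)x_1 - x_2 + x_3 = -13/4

infinitely many solutions

Row-reduce:
R1 ← R1 / (-17/10).
R2 ← R2 − 4/5·R1.
R3 ← R3 + 5/4·R1.
R2 ← R2 / (-23/51).
R1 ← R1 − 50/51·R2.
R3 ← R3 − 23/102·R2.
Rank is 2 with 3 unknowns, leaving x_3 free.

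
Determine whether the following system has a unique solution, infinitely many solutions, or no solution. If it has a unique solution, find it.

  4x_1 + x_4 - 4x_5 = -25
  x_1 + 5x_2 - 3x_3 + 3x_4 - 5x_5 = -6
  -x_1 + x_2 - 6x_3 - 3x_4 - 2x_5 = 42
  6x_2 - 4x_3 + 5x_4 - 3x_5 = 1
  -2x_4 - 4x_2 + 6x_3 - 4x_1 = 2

x_1 = -6, x_2 = -3, x_3 = -6, x_4 = -1, x_5 = 0

Row-reduce the augmented matrix:
R1 ← R1 / (4).
R2 ← R2 − 1·R1.
R3 ← R3 + 1·R1.
R5 ← R5 + 4·R1.
R2 ← R2 / (5).
R3 ← R3 − 1·R2.
R4 ← R4 − 6·R2.
R5 ← R5 + 4·R2.
R3 ← R3 / (-27/5).
R2 ← R2 + 3/5·R3.
R4 ← R4 + 2/5·R3.
R5 ← R5 − 18/5·R3.
R4 ← R4 / (35/18).
R1 ← R1 − 1/4·R4.
R2 ← R2 − 11/12·R4.
R3 ← R3 − 11/18·R4.
R5 ← R5 + 1·R4.
R5 ← R5 / (-268/35).
R1 ← R1 + 263/210·R5.
R2 ← R2 + 311/210·R5.
R3 ← R3 + 22/105·R5.
R4 ← R4 − 106/105·R5.
Reading off the reduced rows gives x_1 = -6, x_2 = -3, x_3 = -6, x_4 = -1, x_5 = 0.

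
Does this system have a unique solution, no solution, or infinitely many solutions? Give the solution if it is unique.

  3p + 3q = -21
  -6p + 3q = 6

p = -3, q = -4

Row-reduce the augmented matrix:
R1 ← R1 / (3).
R2 ← R2 + 6·R1.
R2 ← R2 / (9).
R1 ← R1 − 1·R2.
Reading off the reduced rows gives p = -3, q = -4.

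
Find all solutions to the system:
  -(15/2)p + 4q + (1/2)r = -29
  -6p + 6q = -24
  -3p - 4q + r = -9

no solution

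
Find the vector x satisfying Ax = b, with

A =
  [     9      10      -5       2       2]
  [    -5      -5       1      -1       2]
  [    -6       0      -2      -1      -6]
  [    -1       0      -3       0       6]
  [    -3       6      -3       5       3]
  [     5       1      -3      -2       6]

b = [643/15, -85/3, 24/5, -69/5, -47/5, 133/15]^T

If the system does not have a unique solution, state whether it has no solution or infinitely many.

Row-reduce the augmented matrix:
R1 ← R1 / (9).
R2 ← R2 + 5·R1.
R3 ← R3 + 6·R1.
R4 ← R4 + 1·R1.
R5 ← R5 + 3·R1.
R6 ← R6 − 5·R1.
R2 ← R2 / (5/9).
R1 ← R1 − 10/9·R2.
R3 ← R3 − 20/3·R2.
R4 ← R4 − 10/9·R2.
R5 ← R5 − 28/3·R2.
R6 ← R6 + 41/9·R2.
R3 ← R3 / (16).
R1 ← R1 − 3·R3.
R2 ← R2 + 16/5·R3.
R5 ← R5 − 126/5·R3.
R6 ← R6 + 74/5·R3.
Swap R4 and R5.
R4 ← R4 / (43/8).
R1 ← R1 − 3/16·R4.
R3 ← R3 + 1/16·R4.
R6 ← R6 + 25/8·R4.
Swap R5 and R6.
R5 ← R5 / (377/215).
R1 ← R1 − 543/430·R5.
R2 ← R2 + 14/5·R5.
R3 ← R3 + 1041/430·R5.
R4 ← R4 − 702/215·R5.
R6 reduces to 0 = 0, so the extra equation is consistent.
Reading off the reduced rows gives x_1 = 12/5, x_2 = 8/3, x_3 = -1, x_4 = -14/5, x_5 = -12/5.

x_1 = 12/5, x_2 = 8/3, x_3 = -1, x_4 = -14/5, x_5 = -12/5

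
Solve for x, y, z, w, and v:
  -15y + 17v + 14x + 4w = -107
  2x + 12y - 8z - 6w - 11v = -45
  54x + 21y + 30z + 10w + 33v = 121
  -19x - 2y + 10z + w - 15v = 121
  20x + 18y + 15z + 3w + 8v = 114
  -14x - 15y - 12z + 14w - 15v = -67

x = -6, y = 6, z = 6, w = 4, v = 3

Row-reduce the augmented matrix:
R1 ← R1 / (14).
R2 ← R2 − 2·R1.
R3 ← R3 − 54·R1.
R4 ← R4 + 19·R1.
R5 ← R5 − 20·R1.
R6 ← R6 + 14·R1.
R2 ← R2 / (99/7).
R1 ← R1 + 15/14·R2.
R3 ← R3 − 552/7·R2.
R4 ← R4 + 313/14·R2.
R5 ← R5 − 276/7·R2.
R6 ← R6 + 30·R2.
R3 ← R3 / (2462/33).
R1 ← R1 + 20/33·R3.
R2 ← R2 + 56/99·R3.
R4 ← R4 + 262/99·R3.
R5 ← R5 − 1231/33·R3.
R6 ← R6 + 956/33·R3.
R4 ← R4 / (-10534/3693).
R1 ← R1 − 51/1231·R4.
R2 ← R2 + 842/3693·R4.
R3 ← R3 − 515/1231·R4.
R6 ← R6 − 19918/1231·R4.
Swap R5 and R6.
R5 ← R5 / (-34889/458).
R1 ← R1 − 7823/21068·R5.
R2 ← R2 − 3191/10534·R5.
R3 ← R3 + 24071/21068·R5.
R4 ← R4 − 86091/21068·R5.
R6 reduces to 0 = 0, so the extra equation is consistent.
Reading off the reduced rows gives x = -6, y = 6, z = 6, w = 4, v = 3.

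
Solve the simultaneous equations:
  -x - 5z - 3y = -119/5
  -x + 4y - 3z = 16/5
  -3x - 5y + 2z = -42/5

x = -1/5, y = 3, z = 3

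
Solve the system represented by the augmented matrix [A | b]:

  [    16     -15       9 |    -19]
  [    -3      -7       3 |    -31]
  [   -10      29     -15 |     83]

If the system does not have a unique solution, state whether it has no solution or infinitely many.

Row-reduce:
R1 ← R1 / (16).
R2 ← R2 + 3·R1.
R3 ← R3 + 10·R1.
R2 ← R2 / (-157/16).
R1 ← R1 + 15/16·R2.
R3 ← R3 − 157/8·R2.
Row 3 reduces to 0 = 2, a contradiction. The system is inconsistent.

no solution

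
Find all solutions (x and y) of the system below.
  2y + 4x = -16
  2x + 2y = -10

Row-reduce the augmented matrix:
R1 ← R1 / (4).
R2 ← R2 − 2·R1.
R1 ← R1 − 1/2·R2.
Reading off the reduced rows gives x = -3, y = -2.

x = -3, y = -2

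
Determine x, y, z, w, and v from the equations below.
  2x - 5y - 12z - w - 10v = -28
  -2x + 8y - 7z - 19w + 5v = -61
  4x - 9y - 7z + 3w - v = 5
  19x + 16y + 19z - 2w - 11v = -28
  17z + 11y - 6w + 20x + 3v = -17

x = -1, y = -2, z = 2, w = 2, v = 1

Row-reduce the augmented matrix:
R1 ← R1 / (2).
R2 ← R2 + 2·R1.
R3 ← R3 − 4·R1.
R4 ← R4 − 19·R1.
R5 ← R5 − 20·R1.
R2 ← R2 / (3).
R1 ← R1 + 5/2·R2.
R3 ← R3 − 1·R2.
R4 ← R4 − 127/2·R2.
R5 ← R5 − 61·R2.
R3 ← R3 / (70/3).
R1 ← R1 + 131/6·R3.
R2 ← R2 + 19/3·R3.
R4 ← R4 − 3211/6·R3.
R5 ← R5 − 1570/3·R3.
R4 ← R4 / (653/4).
R1 ← R1 + 25/4·R4.
R2 ← R2 + 7/2·R4.
R3 ← R3 − 1/2·R4.
R5 ← R5 − 149·R4.
R5 ← R5 / (11636/22855).
R1 ← R1 + 16182/22855·R5.
R2 ← R2 + 9826/4571·R5.
R3 ← R3 − 8027/4571·R5.
R4 ← R4 + 39784/22855·R5.
Reading off the reduced rows gives x = -1, y = -2, z = 2, w = 2, v = 1.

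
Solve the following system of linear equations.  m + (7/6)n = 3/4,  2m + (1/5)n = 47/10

m = 5/2, n = -3/2

Row-reduce the augmented matrix:
R2 ← R2 − 2·R1.
R2 ← R2 / (-32/15).
R1 ← R1 − 7/6·R2.
Reading off the reduced rows gives m = 5/2, n = -3/2.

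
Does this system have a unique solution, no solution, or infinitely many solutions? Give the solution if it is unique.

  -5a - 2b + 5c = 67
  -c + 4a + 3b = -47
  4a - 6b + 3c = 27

a = -6, b = -6, c = 5

Row-reduce the augmented matrix:
R1 ← R1 / (-5).
R2 ← R2 − 4·R1.
R3 ← R3 − 4·R1.
R2 ← R2 / (7/5).
R1 ← R1 − 2/5·R2.
R3 ← R3 + 38/5·R2.
R3 ← R3 / (163/7).
R1 ← R1 + 13/7·R3.
R2 ← R2 − 15/7·R3.
Reading off the reduced rows gives a = -6, b = -6, c = 5.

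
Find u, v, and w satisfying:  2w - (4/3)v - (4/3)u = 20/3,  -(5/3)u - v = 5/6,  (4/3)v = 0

u = -1/2, v = 0, w = 3

Row-reduce the augmented matrix:
R1 ← R1 / (-4/3).
R2 ← R2 + 5/3·R1.
R2 ← R2 / (2/3).
R1 ← R1 − 1·R2.
R3 ← R3 − 4/3·R2.
R3 ← R3 / (5).
R1 ← R1 − 9/4·R3.
R2 ← R2 + 15/4·R3.
Reading off the reduced rows gives u = -1/2, v = 0, w = 3.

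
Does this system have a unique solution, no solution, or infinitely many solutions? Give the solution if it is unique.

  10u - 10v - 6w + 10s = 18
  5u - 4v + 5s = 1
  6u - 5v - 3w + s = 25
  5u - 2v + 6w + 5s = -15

Row-reduce:
R1 ← R1 / (10).
R2 ← R2 − 5·R1.
R3 ← R3 − 6·R1.
R4 ← R4 − 5·R1.
R1 ← R1 + 1·R2.
R3 ← R3 − 1·R2.
R4 ← R4 − 3·R2.
R3 ← R3 / (-12/5).
R1 ← R1 − 12/5·R3.
R2 ← R2 − 3·R3.
Rank is 3 with 4 unknowns, leaving s free.

infinitely many solutions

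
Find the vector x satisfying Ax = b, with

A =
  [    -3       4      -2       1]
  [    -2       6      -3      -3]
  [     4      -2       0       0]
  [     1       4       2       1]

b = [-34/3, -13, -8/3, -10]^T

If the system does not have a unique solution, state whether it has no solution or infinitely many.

x_1 = -2, x_2 = -8/3, x_3 = 7/3, x_4 = -2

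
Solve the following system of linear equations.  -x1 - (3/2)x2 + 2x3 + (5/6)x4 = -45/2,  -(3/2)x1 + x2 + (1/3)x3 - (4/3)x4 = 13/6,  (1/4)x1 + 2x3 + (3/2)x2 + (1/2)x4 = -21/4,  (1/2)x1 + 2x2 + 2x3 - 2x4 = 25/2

Row-reduce the augmented matrix:
R1 ← R1 / (-1).
R2 ← R2 + 3/2·R1.
R3 ← R3 − 1/4·R1.
R4 ← R4 − 1/2·R1.
R2 ← R2 / (13/4).
R1 ← R1 − 3/2·R2.
R3 ← R3 − 9/8·R2.
R4 ← R4 − 5/4·R2.
R3 ← R3 / (89/26).
R1 ← R1 + 10/13·R3.
R2 ← R2 + 32/39·R3.
R4 ← R4 − 157/39·R3.
R4 ← R4 / (-1982/801).
R1 ← R1 − 64/89·R4.
R2 ← R2 + 329/801·R4.
R3 ← R3 − 125/267·R4.
Reading off the reduced rows gives x1 = 5, x2 = 3, x3 = -4, x4 = -6.

x1 = 5, x2 = 3, x3 = -4, x4 = -6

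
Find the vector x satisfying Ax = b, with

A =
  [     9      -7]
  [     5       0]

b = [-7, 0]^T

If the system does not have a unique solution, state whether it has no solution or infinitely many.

Row-reduce the augmented matrix:
R1 ← R1 / (9).
R2 ← R2 − 5·R1.
R2 ← R2 / (35/9).
R1 ← R1 + 7/9·R2.
Reading off the reduced rows gives x_1 = 0, x_2 = 1.

x_1 = 0, x_2 = 1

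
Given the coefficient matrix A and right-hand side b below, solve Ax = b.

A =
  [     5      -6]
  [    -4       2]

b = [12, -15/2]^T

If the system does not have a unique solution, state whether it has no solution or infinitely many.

Row-reduce the augmented matrix:
R1 ← R1 / (5).
R2 ← R2 + 4·R1.
R2 ← R2 / (-14/5).
R1 ← R1 + 6/5·R2.
Reading off the reduced rows gives x_1 = 3/2, x_2 = -3/4.

x_1 = 3/2, x_2 = -3/4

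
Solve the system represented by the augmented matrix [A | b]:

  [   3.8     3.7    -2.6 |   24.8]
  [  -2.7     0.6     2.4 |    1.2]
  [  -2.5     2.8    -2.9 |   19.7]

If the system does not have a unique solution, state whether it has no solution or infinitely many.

x_1 = 0, x_2 = 6, x_3 = -1

Row-reduce the augmented matrix:
R1 ← R1 / (19/5).
R2 ← R2 + 27/10·R1.
R3 ← R3 + 5/2·R1.
R2 ← R2 / (1227/380).
R1 ← R1 − 37/38·R2.
R3 ← R3 − 1989/380·R2.
R3 ← R3 / (-22521/4090).
R1 ← R1 + 348/409·R3.
R2 ← R2 − 70/409·R3.
Reading off the reduced rows gives x_1 = 0, x_2 = 6, x_3 = -1.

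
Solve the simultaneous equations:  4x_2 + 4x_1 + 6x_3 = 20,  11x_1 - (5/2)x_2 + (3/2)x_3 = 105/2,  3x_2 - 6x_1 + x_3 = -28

Row-reduce:
R1 ← R1 / (4).
R2 ← R2 − 11·R1.
R3 ← R3 + 6·R1.
R2 ← R2 / (-27/2).
R1 ← R1 − 1·R2.
R3 ← R3 − 9·R2.
Row 3 reduces to 0 = 1/3, a contradiction. The system is inconsistent.

no solution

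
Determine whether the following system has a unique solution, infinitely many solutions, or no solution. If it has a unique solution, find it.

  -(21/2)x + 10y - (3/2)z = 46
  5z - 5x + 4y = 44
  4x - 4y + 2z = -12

infinitely many solutions

Row-reduce:
R1 ← R1 / (-21/2).
R2 ← R2 + 5·R1.
R3 ← R3 − 4·R1.
R2 ← R2 / (-16/21).
R1 ← R1 + 20/21·R2.
R3 ← R3 + 4/21·R2.
Rank is 2 with 3 unknowns, leaving z free.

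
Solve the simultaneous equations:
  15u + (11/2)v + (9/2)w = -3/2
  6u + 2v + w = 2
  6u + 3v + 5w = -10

no solution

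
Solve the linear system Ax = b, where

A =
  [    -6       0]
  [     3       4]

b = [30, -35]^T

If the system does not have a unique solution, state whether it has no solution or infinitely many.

x_1 = -5, x_2 = -5

Row-reduce the augmented matrix:
R1 ← R1 / (-6).
R2 ← R2 − 3·R1.
R2 ← R2 / (4).
Reading off the reduced rows gives x_1 = -5, x_2 = -5.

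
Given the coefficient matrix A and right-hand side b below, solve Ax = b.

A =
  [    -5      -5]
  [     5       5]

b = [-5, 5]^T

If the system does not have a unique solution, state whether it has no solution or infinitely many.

infinitely many solutions

Row-reduce:
R1 ← R1 / (-5).
R2 ← R2 − 5·R1.
Rank is 1 with 2 unknowns, leaving x_2 free.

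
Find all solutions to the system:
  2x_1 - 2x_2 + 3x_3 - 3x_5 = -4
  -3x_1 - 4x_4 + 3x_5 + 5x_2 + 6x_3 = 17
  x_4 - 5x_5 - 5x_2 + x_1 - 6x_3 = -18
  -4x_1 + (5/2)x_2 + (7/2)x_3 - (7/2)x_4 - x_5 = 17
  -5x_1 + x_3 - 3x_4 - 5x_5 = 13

Row-reduce:
R1 ← R1 / (2).
R2 ← R2 + 3·R1.
R3 ← R3 − 1·R1.
R4 ← R4 + 4·R1.
R5 ← R5 + 5·R1.
R2 ← R2 / (2).
R1 ← R1 + 1·R2.
R3 ← R3 + 4·R2.
R4 ← R4 + 3/2·R2.
R5 ← R5 + 5·R2.
R3 ← R3 / (27/2).
R1 ← R1 − 27/4·R3.
R2 ← R2 − 21/4·R3.
R4 ← R4 − 139/8·R3.
R5 ← R5 − 139/4·R3.
R4 ← R4 / (271/108).
R1 ← R1 − 3/2·R4.
R2 ← R2 − 13/18·R4.
R3 ← R3 + 14/27·R4.
R5 ← R5 − 271/54·R4.
Row 5 reduces to 0 = -4, a contradiction. The system is inconsistent.

no solution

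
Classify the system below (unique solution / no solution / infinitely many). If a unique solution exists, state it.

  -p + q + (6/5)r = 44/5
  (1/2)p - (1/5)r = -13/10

Row-reduce:
R1 ← R1 / (-1).
R2 ← R2 − 1/2·R1.
R2 ← R2 / (1/2).
R1 ← R1 + 1·R2.
Rank is 2 with 3 unknowns, leaving r free.

infinitely many solutions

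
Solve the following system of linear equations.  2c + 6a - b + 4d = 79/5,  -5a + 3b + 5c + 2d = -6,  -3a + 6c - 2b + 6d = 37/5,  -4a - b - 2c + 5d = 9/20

Row-reduce the augmented matrix:
R1 ← R1 / (6).
R2 ← R2 + 5·R1.
R3 ← R3 + 3·R1.
R4 ← R4 + 4·R1.
R2 ← R2 / (13/6).
R1 ← R1 + 1/6·R2.
R3 ← R3 + 5/2·R2.
R4 ← R4 + 5/3·R2.
R3 ← R3 / (191/13).
R1 ← R1 − 11/13·R3.
R2 ← R2 − 40/13·R3.
R4 ← R4 − 58/13·R3.
R4 ← R4 / (1427/191).
R1 ← R1 − 50/191·R4.
R2 ← R2 + 96/191·R4.
R3 ← R3 − 184/191·R4.
Reading off the reduced rows gives a = 3/2, b = -1, c = 2/5, d = 5/4.

a = 3/2, b = -1, c = 2/5, d = 5/4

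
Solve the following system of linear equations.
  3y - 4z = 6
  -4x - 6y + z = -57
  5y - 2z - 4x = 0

x = 6, y = 6, z = 3

Row-reduce the augmented matrix:
Swap R1 and R2.
R1 ← R1 / (-4).
R3 ← R3 + 4·R1.
R2 ← R2 / (3).
R1 ← R1 − 3/2·R2.
R3 ← R3 − 11·R2.
R3 ← R3 / (35/3).
R1 ← R1 − 7/4·R3.
R2 ← R2 + 4/3·R3.
Reading off the reduced rows gives x = 6, y = 6, z = 3.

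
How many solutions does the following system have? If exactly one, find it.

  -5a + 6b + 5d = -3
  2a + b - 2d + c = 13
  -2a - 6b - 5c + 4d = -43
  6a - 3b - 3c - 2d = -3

Row-reduce the augmented matrix:
R1 ← R1 / (-5).
R2 ← R2 − 2·R1.
R3 ← R3 + 2·R1.
R4 ← R4 − 6·R1.
R2 ← R2 / (17/5).
R1 ← R1 + 6/5·R2.
R3 ← R3 + 42/5·R2.
R4 ← R4 − 21/5·R2.
R3 ← R3 / (-43/17).
R1 ← R1 − 6/17·R3.
R2 ← R2 − 5/17·R3.
R4 ← R4 + 72/17·R3.
R4 ← R4 / (28/43).
R1 ← R1 + 31/43·R4.
R2 ← R2 − 10/43·R4.
R3 ← R3 + 34/43·R4.
Reading off the reduced rows gives a = 3, b = 2, c = 5, d = 0.

a = 3, b = 2, c = 5, d = 0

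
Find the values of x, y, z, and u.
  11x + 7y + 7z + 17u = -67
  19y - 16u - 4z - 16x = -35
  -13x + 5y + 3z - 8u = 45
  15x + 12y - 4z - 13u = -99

Row-reduce the augmented matrix:
R1 ← R1 / (11).
R2 ← R2 + 16·R1.
R3 ← R3 + 13·R1.
R4 ← R4 − 15·R1.
R2 ← R2 / (321/11).
R1 ← R1 − 7/11·R2.
R3 ← R3 − 146/11·R2.
R4 ← R4 − 27/11·R2.
R3 ← R3 / (2716/321).
R1 ← R1 − 161/321·R3.
R2 ← R2 − 68/321·R3.
R4 ← R4 + 1505/107·R3.
R4 ← R4 / (-9085/388).
R1 ← R1 − 339/388·R4.
R2 ← R2 − 65/679·R4.
R3 ← R3 − 2607/2716·R4.
Reading off the reduced rows gives x = -3, y = -5, z = 5, u = -2.

x = -3, y = -5, z = 5, u = -2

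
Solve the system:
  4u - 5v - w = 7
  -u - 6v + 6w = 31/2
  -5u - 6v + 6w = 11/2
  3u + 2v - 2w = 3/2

u = 5/2, v = 0, w = 3

Row-reduce the augmented matrix:
R1 ← R1 / (4).
R2 ← R2 + 1·R1.
R3 ← R3 + 5·R1.
R4 ← R4 − 3·R1.
R2 ← R2 / (-29/4).
R1 ← R1 + 5/4·R2.
R3 ← R3 + 49/4·R2.
R4 ← R4 − 23/4·R2.
R3 ← R3 / (-144/29).
R1 ← R1 + 36/29·R3.
R2 ← R2 + 23/29·R3.
R4 ← R4 − 96/29·R3.
R4 reduces to 0 = 0, so the extra equation is consistent.
Reading off the reduced rows gives u = 5/2, v = 0, w = 3.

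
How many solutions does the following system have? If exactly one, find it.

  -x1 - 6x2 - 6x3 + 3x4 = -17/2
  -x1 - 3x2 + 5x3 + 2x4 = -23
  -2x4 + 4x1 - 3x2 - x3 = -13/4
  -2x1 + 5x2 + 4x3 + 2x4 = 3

x1 = 1/4, x2 = 3, x3 = -9/4, x4 = -5/4

Row-reduce the augmented matrix:
R1 ← R1 / (-1).
R2 ← R2 + 1·R1.
R3 ← R3 − 4·R1.
R4 ← R4 + 2·R1.
R2 ← R2 / (3).
R1 ← R1 − 6·R2.
R3 ← R3 + 27·R2.
R4 ← R4 − 17·R2.
R3 ← R3 / (74).
R1 ← R1 + 16·R3.
R2 ← R2 − 11/3·R3.
R4 ← R4 + 139/3·R3.
R4 ← R4 / (509/222).
R1 ← R1 + 29/37·R4.
R2 ← R2 + 85/222·R4.
R3 ← R3 − 1/74·R4.
Reading off the reduced rows gives x1 = 1/4, x2 = 3, x3 = -9/4, x4 = -5/4.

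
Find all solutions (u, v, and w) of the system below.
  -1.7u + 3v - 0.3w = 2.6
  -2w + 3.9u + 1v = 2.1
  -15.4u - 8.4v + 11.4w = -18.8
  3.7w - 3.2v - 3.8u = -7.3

u = -1, v = 0, w = -3

Row-reduce the augmented matrix:
R1 ← R1 / (-17/10).
R2 ← R2 − 39/10·R1.
R3 ← R3 + 77/5·R1.
R4 ← R4 + 19/5·R1.
R2 ← R2 / (134/17).
R1 ← R1 + 30/17·R2.
R3 ← R3 + 3024/85·R2.
R4 ← R4 + 842/85·R2.
R3 ← R3 / (3324/1675).
R1 ← R1 + 57/134·R3.
R2 ← R2 + 457/1340·R3.
R4 ← R4 − 1662/1675·R3.
R4 reduces to 0 = 0, so the extra equation is consistent.
Reading off the reduced rows gives u = -1, v = 0, w = -3.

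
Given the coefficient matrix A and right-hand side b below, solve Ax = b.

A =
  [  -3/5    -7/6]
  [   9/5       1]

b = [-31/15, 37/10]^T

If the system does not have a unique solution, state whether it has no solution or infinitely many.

Row-reduce the augmented matrix:
R1 ← R1 / (-3/5).
R2 ← R2 − 9/5·R1.
R2 ← R2 / (-5/2).
R1 ← R1 − 35/18·R2.
Reading off the reduced rows gives x_1 = 3/2, x_2 = 1.

x_1 = 3/2, x_2 = 1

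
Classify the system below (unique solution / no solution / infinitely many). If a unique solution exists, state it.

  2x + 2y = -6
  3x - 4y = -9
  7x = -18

Row-reduce:
R1 ← R1 / (2).
R2 ← R2 − 3·R1.
R3 ← R3 − 7·R1.
R2 ← R2 / (-7).
R1 ← R1 − 1·R2.
R3 ← R3 + 7·R2.
Row 3 reduces to 0 = 3, a contradiction. The system is inconsistent.

no solution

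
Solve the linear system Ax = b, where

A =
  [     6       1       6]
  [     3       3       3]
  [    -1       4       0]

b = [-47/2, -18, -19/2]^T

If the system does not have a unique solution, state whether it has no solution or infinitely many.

x_1 = -1/2, x_2 = -5/2, x_3 = -3

Row-reduce the augmented matrix:
R1 ← R1 / (6).
R2 ← R2 − 3·R1.
R3 ← R3 + 1·R1.
R2 ← R2 / (5/2).
R1 ← R1 − 1/6·R2.
R3 ← R3 − 25/6·R2.
R1 ← R1 − 1·R3.
Reading off the reduced rows gives x_1 = -1/2, x_2 = -5/2, x_3 = -3.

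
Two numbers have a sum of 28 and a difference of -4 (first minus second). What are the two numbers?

first number: 12, second number: 16

Let x = first number, y = second number.
  x + y = 28
  x - y = -4
From equation 1: x = 28 − y.
Substitute into equation 2 and solve: y = 16.
Then x = 12.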